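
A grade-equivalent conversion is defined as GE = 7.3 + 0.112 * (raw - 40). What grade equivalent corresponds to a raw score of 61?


raw - median = 61 - 40 = 21
slope * diff = 0.112 * 21 = 2.352
GE = 7.3 + 2.352
GE = 9.652

9.652


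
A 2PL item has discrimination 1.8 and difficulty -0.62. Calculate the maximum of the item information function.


For 2PL, max info at theta = b = -0.62
I_max = a^2 / 4 = 1.8^2 / 4
= 3.24 / 4
I_max = 0.81

0.81


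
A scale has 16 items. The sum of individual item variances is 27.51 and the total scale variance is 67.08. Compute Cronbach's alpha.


alpha = (k/(k-1)) * (1 - sum(si^2)/s_total^2)
= (16/15) * (1 - 27.51/67.08)
alpha = 0.6292

0.6292


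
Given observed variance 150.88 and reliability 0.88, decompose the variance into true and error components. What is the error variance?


var_true = rxx * var_obs = 0.88 * 150.88 = 132.7744
var_error = var_obs - var_true
var_error = 150.88 - 132.7744
var_error = 18.1056

18.1056


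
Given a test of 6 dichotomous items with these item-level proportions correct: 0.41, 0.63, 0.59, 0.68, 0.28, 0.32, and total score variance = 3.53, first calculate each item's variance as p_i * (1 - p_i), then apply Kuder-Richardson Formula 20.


For each item, compute p_i * q_i:
  Item 1: 0.41 * 0.59 = 0.2419
  Item 2: 0.63 * 0.37 = 0.2331
  Item 3: 0.59 * 0.41 = 0.2419
  Item 4: 0.68 * 0.32 = 0.2176
  Item 5: 0.28 * 0.72 = 0.2016
  Item 6: 0.32 * 0.68 = 0.2176
Sum(p_i * q_i) = 0.2419 + 0.2331 + 0.2419 + 0.2176 + 0.2016 + 0.2176 = 1.3537
KR-20 = (k/(k-1)) * (1 - Sum(p_i*q_i) / Var_total)
= (6/5) * (1 - 1.3537/3.53)
= 1.2 * 0.6165
KR-20 = 0.7398

0.7398


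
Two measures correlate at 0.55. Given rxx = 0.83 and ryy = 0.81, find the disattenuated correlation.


r_corrected = rxy / sqrt(rxx * ryy)
= 0.55 / sqrt(0.83 * 0.81)
= 0.55 / sqrt(0.6723)
= 0.55 / 0.819939
r_corrected = 0.6708

0.6708


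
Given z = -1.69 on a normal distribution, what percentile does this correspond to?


CDF(z) = 0.5 * (1 + erf(z/sqrt(2)))
erf(-1.195) = -0.909
CDF = 0.0455
Percentile rank = 0.0455 * 100 = 4.55

4.55


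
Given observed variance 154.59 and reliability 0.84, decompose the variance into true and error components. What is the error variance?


var_true = rxx * var_obs = 0.84 * 154.59 = 129.8556
var_error = var_obs - var_true
var_error = 154.59 - 129.8556
var_error = 24.7344

24.7344


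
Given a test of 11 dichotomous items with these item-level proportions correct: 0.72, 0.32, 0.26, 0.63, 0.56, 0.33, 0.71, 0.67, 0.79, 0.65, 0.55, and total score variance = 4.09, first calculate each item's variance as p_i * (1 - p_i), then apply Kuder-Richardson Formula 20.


For each item, compute p_i * q_i:
  Item 1: 0.72 * 0.28 = 0.2016
  Item 2: 0.32 * 0.68 = 0.2176
  Item 3: 0.26 * 0.74 = 0.1924
  Item 4: 0.63 * 0.37 = 0.2331
  Item 5: 0.56 * 0.44 = 0.2464
  Item 6: 0.33 * 0.67 = 0.2211
  Item 7: 0.71 * 0.29 = 0.2059
  Item 8: 0.67 * 0.33 = 0.2211
  Item 9: 0.79 * 0.21 = 0.1659
  Item 10: 0.65 * 0.35 = 0.2275
  Item 11: 0.55 * 0.45 = 0.2475
Sum(p_i * q_i) = 0.2016 + 0.2176 + 0.1924 + 0.2331 + 0.2464 + 0.2211 + 0.2059 + 0.2211 + 0.1659 + 0.2275 + 0.2475 = 2.3801
KR-20 = (k/(k-1)) * (1 - Sum(p_i*q_i) / Var_total)
= (11/10) * (1 - 2.3801/4.09)
= 1.1 * 0.4181
KR-20 = 0.4599

0.4599


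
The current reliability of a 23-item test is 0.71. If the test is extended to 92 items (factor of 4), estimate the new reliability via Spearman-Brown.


r_new = (n * rxx) / (1 + (n-1) * rxx)
r_new = (4 * 0.71) / (1 + 3 * 0.71)
r_new = 2.84 / 3.13
r_new = 0.9073

0.9073


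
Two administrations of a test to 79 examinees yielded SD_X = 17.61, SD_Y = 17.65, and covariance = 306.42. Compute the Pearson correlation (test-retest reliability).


r = cov(X,Y) / (SD_X * SD_Y)
r = 306.42 / (17.61 * 17.65)
r = 306.42 / 310.8165
r = 0.9859

0.9859


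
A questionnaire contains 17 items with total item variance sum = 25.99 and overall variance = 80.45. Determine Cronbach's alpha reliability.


alpha = (k/(k-1)) * (1 - sum(si^2)/s_total^2)
= (17/16) * (1 - 25.99/80.45)
alpha = 0.7193

0.7193


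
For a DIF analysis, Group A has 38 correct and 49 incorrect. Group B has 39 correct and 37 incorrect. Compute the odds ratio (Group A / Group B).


Odds_A = 38/49 = 0.7755
Odds_B = 39/37 = 1.0541
OR = Odds_A / Odds_B = 0.7755 / 1.0541
Exactly, OR = (38 * 37) / (49 * 39) = 1406 / 1911
OR = 0.7357

0.7357


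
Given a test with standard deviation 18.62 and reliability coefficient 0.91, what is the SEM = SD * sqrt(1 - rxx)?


SEM = SD * sqrt(1 - rxx)
SEM = 18.62 * sqrt(1 - 0.91)
SEM = 18.62 * sqrt(0.09) = 18.62 * 0.3
SEM = 5.586

5.586


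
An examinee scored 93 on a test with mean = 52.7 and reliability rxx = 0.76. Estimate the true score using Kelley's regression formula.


T_est = rxx * X + (1 - rxx) * mean
T_est = 0.76 * 93 + 0.24 * 52.7
T_est = 70.68 + 12.648
T_est = 83.328

83.328


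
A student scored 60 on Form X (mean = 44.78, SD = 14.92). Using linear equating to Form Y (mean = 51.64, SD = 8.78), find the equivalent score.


slope = SD_Y / SD_X = 8.78 / 14.92 ~ 0.5885
intercept = mean_Y - slope * mean_X = 51.64 - (8.78 / 14.92) * 44.78 ~ 25.2882
Y = slope * X + intercept. To avoid rounding drift from the rounded slope/intercept, evaluate the equivalent form Y = mean_Y + SD_Y * (X - mean_X) / SD_X at full precision:
Y = 51.64 + 8.78 * (60 - 44.78) / 14.92
Y = 51.64 + 8.78 * 15.22 / 14.92
Y = 51.64 + 133.6316 / 14.92
Y = 51.64 + 8.9565
Y = 60.5965

60.5965


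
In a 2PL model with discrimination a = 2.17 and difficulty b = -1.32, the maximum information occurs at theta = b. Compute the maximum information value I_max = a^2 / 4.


For 2PL, max info at theta = b = -1.32
I_max = a^2 / 4 = 2.17^2 / 4
= 4.7089 / 4
I_max = 1.1772

1.1772


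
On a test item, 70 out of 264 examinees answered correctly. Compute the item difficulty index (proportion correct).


Item difficulty p = number correct / total examinees
p = 70 / 264
p = 0.2652

0.2652


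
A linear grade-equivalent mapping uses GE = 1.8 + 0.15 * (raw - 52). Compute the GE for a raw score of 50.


raw - median = 50 - 52 = -2
slope * diff = 0.15 * -2 = -0.3
GE = 1.8 + -0.3
GE = 1.5

1.5


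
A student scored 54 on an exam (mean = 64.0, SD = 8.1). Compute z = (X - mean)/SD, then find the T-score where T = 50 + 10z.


z = (X - mean) / SD = (54 - 64.0) / 8.1
z = -10.0 / 8.1
z = -1.2346
T-score = T = 50 + 10z
Carry z at full precision (z = -10.0 / 8.1) into the conversion:
T-score = 50 + 10 * (-10.0 / 8.1) = 50 + -100 / 8.1
T-score = 50 + -12.3457
T-score = 37.6543

37.6543


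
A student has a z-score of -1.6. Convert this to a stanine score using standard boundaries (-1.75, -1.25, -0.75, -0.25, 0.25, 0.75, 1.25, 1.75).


Stanine boundaries: [-1.75, -1.25, -0.75, -0.25, 0.25, 0.75, 1.25, 1.75]
z = -1.6
Check each boundary:
  z >= -1.75 -> could be stanine 2
  z < -1.25
  z < -0.75
  z < -0.25
  z < 0.25
  z < 0.75
  z < 1.25
  z < 1.75
Highest qualifying boundary gives stanine = 2

2


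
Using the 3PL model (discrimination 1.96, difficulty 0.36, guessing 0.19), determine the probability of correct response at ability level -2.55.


logit = 1.96*(-2.55 - 0.36) = -5.7036
P* = 1/(1 + exp(--5.7036)) = 0.0033
P = 0.19 + (1 - 0.19) * 0.0033
P = 0.1927

0.1927


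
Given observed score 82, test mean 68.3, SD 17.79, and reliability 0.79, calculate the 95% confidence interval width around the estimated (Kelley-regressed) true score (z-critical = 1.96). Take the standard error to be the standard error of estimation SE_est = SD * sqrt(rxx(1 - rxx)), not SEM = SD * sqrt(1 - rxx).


True score estimate = 0.79*82 + 0.21*68.3 = 79.123
SE_est = SD * sqrt(rxx * (1 - rxx)) = 17.79 * sqrt(0.79 * 0.21) = 17.79 * sqrt(0.1659) = 7.246014
CI = T_est +/- z * SE_est, so width = 2 * z * SE_est = 2 * 1.96 * 7.246014
Width = 28.4044

28.4044


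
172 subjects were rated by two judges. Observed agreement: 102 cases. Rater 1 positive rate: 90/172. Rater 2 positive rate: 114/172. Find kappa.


P_o = 102/172 = 0.593023
P_e = (90*114 + 82*58) / 29584 = 0.507572
kappa = (P_o - P_e) / (1 - P_e)
kappa = (0.593023 - 0.507572) / (1 - 0.507572)
kappa = 0.1735

0.1735


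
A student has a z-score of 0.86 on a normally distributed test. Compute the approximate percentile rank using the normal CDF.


CDF(z) = 0.5 * (1 + erf(z/sqrt(2)))
erf(0.6081) = 0.6102
CDF = 0.8051
Percentile rank = 0.8051 * 100 = 80.51

80.51


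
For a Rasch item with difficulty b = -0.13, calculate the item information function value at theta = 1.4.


P = 1/(1+exp(-(1.4--0.13))) = 0.822
I = P*(1-P) = 0.822 * 0.178
I = 0.1463

0.1463


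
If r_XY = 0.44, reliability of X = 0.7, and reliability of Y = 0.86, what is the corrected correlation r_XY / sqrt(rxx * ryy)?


r_corrected = rxy / sqrt(rxx * ryy)
= 0.44 / sqrt(0.7 * 0.86)
= 0.44 / sqrt(0.602)
= 0.44 / 0.775887
r_corrected = 0.5671

0.5671


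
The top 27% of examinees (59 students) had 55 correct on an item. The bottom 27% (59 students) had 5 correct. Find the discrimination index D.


p_upper = 55/59 = 0.9322
p_lower = 5/59 = 0.0847
D = 0.9322 - 0.0847 = 0.8475

0.8475


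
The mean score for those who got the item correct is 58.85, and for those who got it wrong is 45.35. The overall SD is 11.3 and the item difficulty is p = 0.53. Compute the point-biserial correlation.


q = 1 - p = 0.47
rpb = ((M1 - M0) / SD) * sqrt(p * q)
rpb = ((58.85 - 45.35) / 11.3) * sqrt(0.53 * 0.47)
rpb = 0.5963

0.5963


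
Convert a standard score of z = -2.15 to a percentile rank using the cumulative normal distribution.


CDF(z) = 0.5 * (1 + erf(z/sqrt(2)))
erf(-1.5203) = -0.9684
CDF = 0.0158
Percentile rank = 0.0158 * 100 = 1.58

1.58


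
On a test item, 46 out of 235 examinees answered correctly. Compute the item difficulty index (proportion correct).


Item difficulty p = number correct / total examinees
p = 46 / 235
p = 0.1957

0.1957


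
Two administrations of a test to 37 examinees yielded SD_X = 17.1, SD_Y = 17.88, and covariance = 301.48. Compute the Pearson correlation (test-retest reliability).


r = cov(X,Y) / (SD_X * SD_Y)
r = 301.48 / (17.1 * 17.88)
r = 301.48 / 305.748
r = 0.986

0.986


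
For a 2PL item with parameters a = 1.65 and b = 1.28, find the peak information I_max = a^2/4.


For 2PL, max info at theta = b = 1.28
I_max = a^2 / 4 = 1.65^2 / 4
= 2.7225 / 4
I_max = 0.6806

0.6806


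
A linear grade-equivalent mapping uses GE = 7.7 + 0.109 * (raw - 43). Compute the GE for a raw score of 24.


raw - median = 24 - 43 = -19
slope * diff = 0.109 * -19 = -2.071
GE = 7.7 + -2.071
GE = 5.629

5.629


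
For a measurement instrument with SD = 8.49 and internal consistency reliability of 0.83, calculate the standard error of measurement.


SEM = SD * sqrt(1 - rxx)
SEM = 8.49 * sqrt(1 - 0.83)
SEM = 8.49 * sqrt(0.17) = 8.49 * 0.412311
SEM = 3.5005

3.5005


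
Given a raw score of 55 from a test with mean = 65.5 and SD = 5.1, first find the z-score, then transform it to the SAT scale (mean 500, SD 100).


z = (X - mean) / SD = (55 - 65.5) / 5.1
z = -10.5 / 5.1
z = -2.0588
SAT-scale = SAT = 500 + 100z
Carry z at full precision (z = -10.5 / 5.1) into the conversion:
SAT-scale = 500 + 100 * (-10.5 / 5.1) = 500 + -1050 / 5.1
SAT-scale = 500 + -205.8824
SAT-scale = 294.1176

294.1176


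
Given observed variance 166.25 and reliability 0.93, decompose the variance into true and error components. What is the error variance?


var_true = rxx * var_obs = 0.93 * 166.25 = 154.6125
var_error = var_obs - var_true
var_error = 166.25 - 154.6125
var_error = 11.6375

11.6375


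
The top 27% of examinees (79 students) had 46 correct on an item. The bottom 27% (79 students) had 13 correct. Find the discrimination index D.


p_upper = 46/79 = 0.5823
p_lower = 13/79 = 0.1646
D = 0.5823 - 0.1646 = 0.4177

0.4177


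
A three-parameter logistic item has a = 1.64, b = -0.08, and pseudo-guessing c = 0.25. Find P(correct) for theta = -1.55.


logit = 1.64*(-1.55 - -0.08) = -2.4108
P* = 1/(1 + exp(--2.4108)) = 0.0824
P = 0.25 + (1 - 0.25) * 0.0824
P = 0.3118

0.3118


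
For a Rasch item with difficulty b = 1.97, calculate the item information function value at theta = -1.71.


P = 1/(1+exp(-(-1.71-1.97))) = 0.0246
I = P*(1-P) = 0.0246 * 0.9754
I = 0.024

0.024


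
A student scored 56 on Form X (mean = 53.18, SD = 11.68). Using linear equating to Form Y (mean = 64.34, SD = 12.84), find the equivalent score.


slope = SD_Y / SD_X = 12.84 / 11.68 ~ 1.0993
intercept = mean_Y - slope * mean_X = 64.34 - (12.84 / 11.68) * 53.18 ~ 5.8784
Y = slope * X + intercept. To avoid rounding drift from the rounded slope/intercept, evaluate the equivalent form Y = mean_Y + SD_Y * (X - mean_X) / SD_X at full precision:
Y = 64.34 + 12.84 * (56 - 53.18) / 11.68
Y = 64.34 + 12.84 * 2.82 / 11.68
Y = 64.34 + 36.2088 / 11.68
Y = 64.34 + 3.1001
Y = 67.4401

67.4401


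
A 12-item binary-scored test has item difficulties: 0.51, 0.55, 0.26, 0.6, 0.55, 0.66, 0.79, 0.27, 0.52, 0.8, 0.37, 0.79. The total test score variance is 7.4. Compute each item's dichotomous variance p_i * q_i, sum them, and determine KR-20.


For each item, compute p_i * q_i:
  Item 1: 0.51 * 0.49 = 0.2499
  Item 2: 0.55 * 0.45 = 0.2475
  Item 3: 0.26 * 0.74 = 0.1924
  Item 4: 0.6 * 0.4 = 0.24
  Item 5: 0.55 * 0.45 = 0.2475
  Item 6: 0.66 * 0.34 = 0.2244
  Item 7: 0.79 * 0.21 = 0.1659
  Item 8: 0.27 * 0.73 = 0.1971
  Item 9: 0.52 * 0.48 = 0.2496
  Item 10: 0.8 * 0.2 = 0.16
  Item 11: 0.37 * 0.63 = 0.2331
  Item 12: 0.79 * 0.21 = 0.1659
Sum(p_i * q_i) = 0.2499 + 0.2475 + 0.1924 + 0.24 + 0.2475 + 0.2244 + 0.1659 + 0.1971 + 0.2496 + 0.16 + 0.2331 + 0.1659 = 2.5733
KR-20 = (k/(k-1)) * (1 - Sum(p_i*q_i) / Var_total)
= (12/11) * (1 - 2.5733/7.4)
= 1.0909 * 0.6523
KR-20 = 0.7116

0.7116


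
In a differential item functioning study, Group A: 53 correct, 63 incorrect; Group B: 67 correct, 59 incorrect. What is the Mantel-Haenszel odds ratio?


Odds_A = 53/63 = 0.8413
Odds_B = 67/59 = 1.1356
OR = Odds_A / Odds_B = 0.8413 / 1.1356
Exactly, OR = (53 * 59) / (63 * 67) = 3127 / 4221
OR = 0.7408

0.7408


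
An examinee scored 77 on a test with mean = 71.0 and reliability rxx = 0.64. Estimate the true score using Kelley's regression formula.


T_est = rxx * X + (1 - rxx) * mean
T_est = 0.64 * 77 + 0.36 * 71.0
T_est = 49.28 + 25.56
T_est = 74.84

74.84


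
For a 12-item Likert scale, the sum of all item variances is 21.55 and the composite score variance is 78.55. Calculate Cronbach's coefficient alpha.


alpha = (k/(k-1)) * (1 - sum(si^2)/s_total^2)
= (12/11) * (1 - 21.55/78.55)
alpha = 0.7916

0.7916


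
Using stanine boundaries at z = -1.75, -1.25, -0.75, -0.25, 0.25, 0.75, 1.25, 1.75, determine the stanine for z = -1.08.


Stanine boundaries: [-1.75, -1.25, -0.75, -0.25, 0.25, 0.75, 1.25, 1.75]
z = -1.08
Check each boundary:
  z >= -1.75 -> could be stanine 2
  z >= -1.25 -> could be stanine 3
  z < -0.75
  z < -0.25
  z < 0.25
  z < 0.75
  z < 1.25
  z < 1.75
Highest qualifying boundary gives stanine = 3

3


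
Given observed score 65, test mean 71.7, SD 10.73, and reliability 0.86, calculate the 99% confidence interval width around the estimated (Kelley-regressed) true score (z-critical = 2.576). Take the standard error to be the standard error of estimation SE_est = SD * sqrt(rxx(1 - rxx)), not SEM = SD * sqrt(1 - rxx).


True score estimate = 0.86*65 + 0.14*71.7 = 65.938
SE_est = SD * sqrt(rxx * (1 - rxx)) = 10.73 * sqrt(0.86 * 0.14) = 10.73 * sqrt(0.1204) = 3.723171
CI = T_est +/- z * SE_est, so width = 2 * z * SE_est = 2 * 2.576 * 3.723171
Width = 19.1818

19.1818


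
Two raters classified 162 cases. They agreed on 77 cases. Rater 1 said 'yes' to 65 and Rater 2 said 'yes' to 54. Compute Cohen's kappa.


P_o = 77/162 = 0.475309
P_e = (65*54 + 97*108) / 26244 = 0.532922
kappa = (P_o - P_e) / (1 - P_e)
kappa = (0.475309 - 0.532922) / (1 - 0.532922)
kappa = -0.1233

-0.1233


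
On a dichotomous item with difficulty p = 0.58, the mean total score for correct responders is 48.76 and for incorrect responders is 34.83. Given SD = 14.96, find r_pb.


q = 1 - p = 0.42
rpb = ((M1 - M0) / SD) * sqrt(p * q)
rpb = ((48.76 - 34.83) / 14.96) * sqrt(0.58 * 0.42)
rpb = 0.4596

0.4596


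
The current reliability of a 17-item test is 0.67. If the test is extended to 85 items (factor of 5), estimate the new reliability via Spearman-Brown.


r_new = (n * rxx) / (1 + (n-1) * rxx)
r_new = (5 * 0.67) / (1 + 4 * 0.67)
r_new = 3.35 / 3.68
r_new = 0.9103

0.9103


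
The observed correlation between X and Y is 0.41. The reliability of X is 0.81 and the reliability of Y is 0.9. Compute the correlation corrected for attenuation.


r_corrected = rxy / sqrt(rxx * ryy)
= 0.41 / sqrt(0.81 * 0.9)
= 0.41 / sqrt(0.729)
= 0.41 / 0.853815
r_corrected = 0.4802

0.4802


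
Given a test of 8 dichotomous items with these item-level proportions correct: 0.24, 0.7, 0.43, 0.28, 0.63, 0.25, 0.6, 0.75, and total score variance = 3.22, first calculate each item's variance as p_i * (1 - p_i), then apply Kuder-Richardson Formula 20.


For each item, compute p_i * q_i:
  Item 1: 0.24 * 0.76 = 0.1824
  Item 2: 0.7 * 0.3 = 0.21
  Item 3: 0.43 * 0.57 = 0.2451
  Item 4: 0.28 * 0.72 = 0.2016
  Item 5: 0.63 * 0.37 = 0.2331
  Item 6: 0.25 * 0.75 = 0.1875
  Item 7: 0.6 * 0.4 = 0.24
  Item 8: 0.75 * 0.25 = 0.1875
Sum(p_i * q_i) = 0.1824 + 0.21 + 0.2451 + 0.2016 + 0.2331 + 0.1875 + 0.24 + 0.1875 = 1.6872
KR-20 = (k/(k-1)) * (1 - Sum(p_i*q_i) / Var_total)
= (8/7) * (1 - 1.6872/3.22)
= 1.1429 * 0.476
KR-20 = 0.544

0.544


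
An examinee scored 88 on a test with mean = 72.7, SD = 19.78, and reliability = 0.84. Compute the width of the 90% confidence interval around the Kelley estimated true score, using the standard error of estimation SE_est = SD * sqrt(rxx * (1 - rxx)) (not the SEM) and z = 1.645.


True score estimate = 0.84*88 + 0.16*72.7 = 85.552
SE_est = SD * sqrt(rxx * (1 - rxx)) = 19.78 * sqrt(0.84 * 0.16) = 19.78 * sqrt(0.1344) = 7.251468
CI = T_est +/- z * SE_est, so width = 2 * z * SE_est = 2 * 1.645 * 7.251468
Width = 23.8573

23.8573


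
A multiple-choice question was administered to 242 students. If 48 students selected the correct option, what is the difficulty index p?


Item difficulty p = number correct / total examinees
p = 48 / 242
p = 0.1983

0.1983


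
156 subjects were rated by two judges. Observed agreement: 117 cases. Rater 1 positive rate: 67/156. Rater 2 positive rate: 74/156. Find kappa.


P_o = 117/156 = 0.75
P_e = (67*74 + 89*82) / 24336 = 0.503616
kappa = (P_o - P_e) / (1 - P_e)
kappa = (0.75 - 0.503616) / (1 - 0.503616)
kappa = 0.4964

0.4964


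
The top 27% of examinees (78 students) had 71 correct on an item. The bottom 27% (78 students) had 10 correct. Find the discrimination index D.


p_upper = 71/78 = 0.9103
p_lower = 10/78 = 0.1282
D = 0.9103 - 0.1282 = 0.7821

0.7821


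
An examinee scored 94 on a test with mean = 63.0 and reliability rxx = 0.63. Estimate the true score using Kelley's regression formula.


T_est = rxx * X + (1 - rxx) * mean
T_est = 0.63 * 94 + 0.37 * 63.0
T_est = 59.22 + 23.31
T_est = 82.53

82.53


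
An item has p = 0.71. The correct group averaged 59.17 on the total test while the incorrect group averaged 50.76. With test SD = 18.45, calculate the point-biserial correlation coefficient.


q = 1 - p = 0.29
rpb = ((M1 - M0) / SD) * sqrt(p * q)
rpb = ((59.17 - 50.76) / 18.45) * sqrt(0.71 * 0.29)
rpb = 0.2068

0.2068


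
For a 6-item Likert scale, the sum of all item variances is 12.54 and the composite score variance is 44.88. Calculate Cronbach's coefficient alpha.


alpha = (k/(k-1)) * (1 - sum(si^2)/s_total^2)
= (6/5) * (1 - 12.54/44.88)
alpha = 0.8647

0.8647


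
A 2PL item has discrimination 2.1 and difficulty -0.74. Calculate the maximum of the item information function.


For 2PL, max info at theta = b = -0.74
I_max = a^2 / 4 = 2.1^2 / 4
= 4.41 / 4
I_max = 1.1025

1.1025


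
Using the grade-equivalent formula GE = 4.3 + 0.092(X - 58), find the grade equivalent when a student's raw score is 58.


raw - median = 58 - 58 = 0
slope * diff = 0.092 * 0 = 0.0
GE = 4.3 + 0.0
GE = 4.3

4.3


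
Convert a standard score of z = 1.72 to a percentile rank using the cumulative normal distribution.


CDF(z) = 0.5 * (1 + erf(z/sqrt(2)))
erf(1.2162) = 0.9146
CDF = 0.9573
Percentile rank = 0.9573 * 100 = 95.73

95.73


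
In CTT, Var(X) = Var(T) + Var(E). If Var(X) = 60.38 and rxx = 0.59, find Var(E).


var_true = rxx * var_obs = 0.59 * 60.38 = 35.6242
var_error = var_obs - var_true
var_error = 60.38 - 35.6242
var_error = 24.7558

24.7558


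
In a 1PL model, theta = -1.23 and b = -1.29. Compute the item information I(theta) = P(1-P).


P = 1/(1+exp(-(-1.23--1.29))) = 0.515
I = P*(1-P) = 0.515 * 0.485
I = 0.2498

0.2498


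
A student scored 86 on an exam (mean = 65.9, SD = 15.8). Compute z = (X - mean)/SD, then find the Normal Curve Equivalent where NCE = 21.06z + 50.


z = (X - mean) / SD = (86 - 65.9) / 15.8
z = 20.1 / 15.8
z = 1.2722
NCE = NCE = 21.06z + 50
Carry z at full precision (z = 20.1 / 15.8) into the conversion:
NCE = 21.06 * (20.1 / 15.8) + 50 = 423.306 / 15.8 + 50
NCE = 26.7915 + 50
NCE = 76.7915

76.7915


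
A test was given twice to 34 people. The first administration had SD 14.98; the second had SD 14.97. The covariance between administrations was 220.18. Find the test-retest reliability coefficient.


r = cov(X,Y) / (SD_X * SD_Y)
r = 220.18 / (14.98 * 14.97)
r = 220.18 / 224.2506
r = 0.9818

0.9818


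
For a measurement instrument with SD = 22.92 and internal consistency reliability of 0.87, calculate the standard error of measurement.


SEM = SD * sqrt(1 - rxx)
SEM = 22.92 * sqrt(1 - 0.87)
SEM = 22.92 * sqrt(0.13) = 22.92 * 0.360555
SEM = 8.2639

8.2639


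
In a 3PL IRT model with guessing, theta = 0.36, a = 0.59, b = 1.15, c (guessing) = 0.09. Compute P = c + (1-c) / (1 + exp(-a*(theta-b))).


logit = 0.59*(0.36 - 1.15) = -0.4661
P* = 1/(1 + exp(--0.4661)) = 0.3855
P = 0.09 + (1 - 0.09) * 0.3855
P = 0.4408

0.4408


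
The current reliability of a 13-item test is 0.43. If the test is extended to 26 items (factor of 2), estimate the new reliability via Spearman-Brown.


r_new = (n * rxx) / (1 + (n-1) * rxx)
r_new = (2 * 0.43) / (1 + 1 * 0.43)
r_new = 0.86 / 1.43
r_new = 0.6014

0.6014


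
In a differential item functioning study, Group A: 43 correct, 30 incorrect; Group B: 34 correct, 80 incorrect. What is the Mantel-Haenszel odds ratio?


Odds_A = 43/30 = 1.4333
Odds_B = 34/80 = 0.425
OR = Odds_A / Odds_B = 1.4333 / 0.425
Exactly, OR = (43 * 80) / (30 * 34) = 3440 / 1020
OR = 3.3725

3.3725


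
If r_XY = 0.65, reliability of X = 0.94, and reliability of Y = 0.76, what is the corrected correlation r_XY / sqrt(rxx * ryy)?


r_corrected = rxy / sqrt(rxx * ryy)
= 0.65 / sqrt(0.94 * 0.76)
= 0.65 / sqrt(0.7144)
= 0.65 / 0.845222
r_corrected = 0.769

0.769


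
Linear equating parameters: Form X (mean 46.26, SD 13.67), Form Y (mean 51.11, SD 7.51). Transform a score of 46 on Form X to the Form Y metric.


slope = SD_Y / SD_X = 7.51 / 13.67 ~ 0.5494
intercept = mean_Y - slope * mean_X = 51.11 - (7.51 / 13.67) * 46.26 ~ 25.6958
Y = slope * X + intercept. To avoid rounding drift from the rounded slope/intercept, evaluate the equivalent form Y = mean_Y + SD_Y * (X - mean_X) / SD_X at full precision:
Y = 51.11 + 7.51 * (46 - 46.26) / 13.67
Y = 51.11 - 7.51 * 0.26 / 13.67
Y = 51.11 - 1.9526 / 13.67
Y = 51.11 - 0.1428
Y = 50.9672

50.9672


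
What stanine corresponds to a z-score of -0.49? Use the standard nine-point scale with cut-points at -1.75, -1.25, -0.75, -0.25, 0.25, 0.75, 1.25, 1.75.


Stanine boundaries: [-1.75, -1.25, -0.75, -0.25, 0.25, 0.75, 1.25, 1.75]
z = -0.49
Check each boundary:
  z >= -1.75 -> could be stanine 2
  z >= -1.25 -> could be stanine 3
  z >= -0.75 -> could be stanine 4
  z < -0.25
  z < 0.25
  z < 0.75
  z < 1.25
  z < 1.75
Highest qualifying boundary gives stanine = 4

4


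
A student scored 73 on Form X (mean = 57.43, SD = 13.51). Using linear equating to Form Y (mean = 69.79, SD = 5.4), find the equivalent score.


slope = SD_Y / SD_X = 5.4 / 13.51 ~ 0.3997
intercept = mean_Y - slope * mean_X = 69.79 - (5.4 / 13.51) * 57.43 ~ 46.835
Y = slope * X + intercept. To avoid rounding drift from the rounded slope/intercept, evaluate the equivalent form Y = mean_Y + SD_Y * (X - mean_X) / SD_X at full precision:
Y = 69.79 + 5.4 * (73 - 57.43) / 13.51
Y = 69.79 + 5.4 * 15.57 / 13.51
Y = 69.79 + 84.078 / 13.51
Y = 69.79 + 6.2234
Y = 76.0134

76.0134


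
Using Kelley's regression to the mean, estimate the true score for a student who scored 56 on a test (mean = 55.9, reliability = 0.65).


T_est = rxx * X + (1 - rxx) * mean
T_est = 0.65 * 56 + 0.35 * 55.9
T_est = 36.4 + 19.565
T_est = 55.965

55.965


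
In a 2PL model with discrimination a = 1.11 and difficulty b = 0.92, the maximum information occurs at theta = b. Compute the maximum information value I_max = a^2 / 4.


For 2PL, max info at theta = b = 0.92
I_max = a^2 / 4 = 1.11^2 / 4
= 1.2321 / 4
I_max = 0.308

0.308


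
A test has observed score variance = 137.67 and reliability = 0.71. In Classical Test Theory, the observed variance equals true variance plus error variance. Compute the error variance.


var_true = rxx * var_obs = 0.71 * 137.67 = 97.7457
var_error = var_obs - var_true
var_error = 137.67 - 97.7457
var_error = 39.9243

39.9243


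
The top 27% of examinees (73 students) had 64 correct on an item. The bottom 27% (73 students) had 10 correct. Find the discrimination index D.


p_upper = 64/73 = 0.8767
p_lower = 10/73 = 0.137
D = 0.8767 - 0.137 = 0.7397

0.7397


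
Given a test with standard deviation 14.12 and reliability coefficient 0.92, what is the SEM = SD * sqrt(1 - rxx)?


SEM = SD * sqrt(1 - rxx)
SEM = 14.12 * sqrt(1 - 0.92)
SEM = 14.12 * sqrt(0.08) = 14.12 * 0.282843
SEM = 3.9937

3.9937


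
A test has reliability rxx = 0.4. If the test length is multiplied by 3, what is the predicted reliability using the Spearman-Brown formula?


r_new = (n * rxx) / (1 + (n-1) * rxx)
r_new = (3 * 0.4) / (1 + 2 * 0.4)
r_new = 1.2 / 1.8
r_new = 0.6667

0.6667


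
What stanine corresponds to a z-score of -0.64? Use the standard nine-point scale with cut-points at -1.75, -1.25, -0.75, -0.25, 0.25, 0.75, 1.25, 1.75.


Stanine boundaries: [-1.75, -1.25, -0.75, -0.25, 0.25, 0.75, 1.25, 1.75]
z = -0.64
Check each boundary:
  z >= -1.75 -> could be stanine 2
  z >= -1.25 -> could be stanine 3
  z >= -0.75 -> could be stanine 4
  z < -0.25
  z < 0.25
  z < 0.75
  z < 1.25
  z < 1.75
Highest qualifying boundary gives stanine = 4

4


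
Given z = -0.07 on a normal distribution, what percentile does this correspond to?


CDF(z) = 0.5 * (1 + erf(z/sqrt(2)))
erf(-0.0495) = -0.0558
CDF = 0.4721
Percentile rank = 0.4721 * 100 = 47.21

47.21


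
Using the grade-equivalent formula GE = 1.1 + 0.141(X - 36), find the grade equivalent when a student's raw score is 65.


raw - median = 65 - 36 = 29
slope * diff = 0.141 * 29 = 4.089
GE = 1.1 + 4.089
GE = 5.189

5.189


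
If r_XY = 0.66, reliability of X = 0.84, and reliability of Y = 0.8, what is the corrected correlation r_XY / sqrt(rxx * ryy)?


r_corrected = rxy / sqrt(rxx * ryy)
= 0.66 / sqrt(0.84 * 0.8)
= 0.66 / sqrt(0.672)
= 0.66 / 0.819756
r_corrected = 0.8051

0.8051


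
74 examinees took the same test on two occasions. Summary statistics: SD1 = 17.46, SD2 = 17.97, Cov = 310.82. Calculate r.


r = cov(X,Y) / (SD_X * SD_Y)
r = 310.82 / (17.46 * 17.97)
r = 310.82 / 313.7562
r = 0.9906

0.9906


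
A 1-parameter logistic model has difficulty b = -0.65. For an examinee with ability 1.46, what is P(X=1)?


theta - b = 1.46 - -0.65 = 2.11
exp(-(theta - b)) = exp(-2.11) = 0.1212
P = 1 / (1 + 0.1212)
P = 0.8919

0.8919


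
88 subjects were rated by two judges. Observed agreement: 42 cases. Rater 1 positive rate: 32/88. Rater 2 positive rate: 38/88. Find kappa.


P_o = 42/88 = 0.477273
P_e = (32*38 + 56*50) / 7744 = 0.518595
kappa = (P_o - P_e) / (1 - P_e)
kappa = (0.477273 - 0.518595) / (1 - 0.518595)
kappa = -0.0858

-0.0858


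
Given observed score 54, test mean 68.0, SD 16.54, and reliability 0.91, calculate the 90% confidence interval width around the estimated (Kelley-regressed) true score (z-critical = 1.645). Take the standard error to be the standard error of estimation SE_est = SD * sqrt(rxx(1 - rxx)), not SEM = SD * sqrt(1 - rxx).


True score estimate = 0.91*54 + 0.09*68.0 = 55.26
SE_est = SD * sqrt(rxx * (1 - rxx)) = 16.54 * sqrt(0.91 * 0.09) = 16.54 * sqrt(0.0819) = 4.733446
CI = T_est +/- z * SE_est, so width = 2 * z * SE_est = 2 * 1.645 * 4.733446
Width = 15.573

15.573


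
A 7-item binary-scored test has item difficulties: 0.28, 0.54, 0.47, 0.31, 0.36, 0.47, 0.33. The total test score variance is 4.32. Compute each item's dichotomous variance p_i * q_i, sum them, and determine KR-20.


For each item, compute p_i * q_i:
  Item 1: 0.28 * 0.72 = 0.2016
  Item 2: 0.54 * 0.46 = 0.2484
  Item 3: 0.47 * 0.53 = 0.2491
  Item 4: 0.31 * 0.69 = 0.2139
  Item 5: 0.36 * 0.64 = 0.2304
  Item 6: 0.47 * 0.53 = 0.2491
  Item 7: 0.33 * 0.67 = 0.2211
Sum(p_i * q_i) = 0.2016 + 0.2484 + 0.2491 + 0.2139 + 0.2304 + 0.2491 + 0.2211 = 1.6136
KR-20 = (k/(k-1)) * (1 - Sum(p_i*q_i) / Var_total)
= (7/6) * (1 - 1.6136/4.32)
= 1.1667 * 0.6265
KR-20 = 0.7309

0.7309


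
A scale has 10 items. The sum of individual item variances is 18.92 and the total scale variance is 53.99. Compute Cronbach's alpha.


alpha = (k/(k-1)) * (1 - sum(si^2)/s_total^2)
= (10/9) * (1 - 18.92/53.99)
alpha = 0.7217

0.7217


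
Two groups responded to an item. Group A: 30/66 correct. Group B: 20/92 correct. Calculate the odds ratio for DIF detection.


Odds_A = 30/36 = 0.8333
Odds_B = 20/72 = 0.2778
OR = Odds_A / Odds_B = 0.8333 / 0.2778
Exactly, OR = (30 * 72) / (36 * 20) = 2160 / 720
OR = 3.0

3.0


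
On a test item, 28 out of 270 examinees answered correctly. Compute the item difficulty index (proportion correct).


Item difficulty p = number correct / total examinees
p = 28 / 270
p = 0.1037

0.1037


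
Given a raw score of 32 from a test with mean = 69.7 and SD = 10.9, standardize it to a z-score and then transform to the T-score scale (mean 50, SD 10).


z = (X - mean) / SD = (32 - 69.7) / 10.9
z = -37.7 / 10.9
z = -3.4587
T-score = T = 50 + 10z
Carry z at full precision (z = -37.7 / 10.9) into the conversion:
T-score = 50 + 10 * (-37.7 / 10.9) = 50 + -377 / 10.9
T-score = 50 + -34.5872
T-score = 15.4128

15.4128


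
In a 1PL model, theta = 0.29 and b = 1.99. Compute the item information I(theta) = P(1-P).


P = 1/(1+exp(-(0.29-1.99))) = 0.1545
I = P*(1-P) = 0.1545 * 0.8455
I = 0.1306

0.1306


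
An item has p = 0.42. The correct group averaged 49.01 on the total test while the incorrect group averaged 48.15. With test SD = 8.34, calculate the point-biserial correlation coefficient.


q = 1 - p = 0.58
rpb = ((M1 - M0) / SD) * sqrt(p * q)
rpb = ((49.01 - 48.15) / 8.34) * sqrt(0.42 * 0.58)
rpb = 0.0509

0.0509


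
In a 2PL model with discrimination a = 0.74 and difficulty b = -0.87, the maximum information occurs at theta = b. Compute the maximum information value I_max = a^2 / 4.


For 2PL, max info at theta = b = -0.87
I_max = a^2 / 4 = 0.74^2 / 4
= 0.5476 / 4
I_max = 0.1369

0.1369


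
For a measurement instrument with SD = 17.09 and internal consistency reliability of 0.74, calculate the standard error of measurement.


SEM = SD * sqrt(1 - rxx)
SEM = 17.09 * sqrt(1 - 0.74)
SEM = 17.09 * sqrt(0.26) = 17.09 * 0.509902
SEM = 8.7142

8.7142


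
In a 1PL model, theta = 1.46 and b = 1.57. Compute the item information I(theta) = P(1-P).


P = 1/(1+exp(-(1.46-1.57))) = 0.4725
I = P*(1-P) = 0.4725 * 0.5275
I = 0.2492

0.2492


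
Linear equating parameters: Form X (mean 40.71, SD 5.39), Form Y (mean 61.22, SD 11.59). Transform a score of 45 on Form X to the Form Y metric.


slope = SD_Y / SD_X = 11.59 / 5.39 ~ 2.1503
intercept = mean_Y - slope * mean_X = 61.22 - (11.59 / 5.39) * 40.71 ~ -26.3178
Y = slope * X + intercept. To avoid rounding drift from the rounded slope/intercept, evaluate the equivalent form Y = mean_Y + SD_Y * (X - mean_X) / SD_X at full precision:
Y = 61.22 + 11.59 * (45 - 40.71) / 5.39
Y = 61.22 + 11.59 * 4.29 / 5.39
Y = 61.22 + 49.7211 / 5.39
Y = 61.22 + 9.2247
Y = 70.4447

70.4447


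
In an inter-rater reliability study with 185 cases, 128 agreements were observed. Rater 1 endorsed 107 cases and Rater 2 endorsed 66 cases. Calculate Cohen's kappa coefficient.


P_o = 128/185 = 0.691892
P_e = (107*66 + 78*119) / 34225 = 0.477546
kappa = (P_o - P_e) / (1 - P_e)
kappa = (0.691892 - 0.477546) / (1 - 0.477546)
kappa = 0.4103

0.4103


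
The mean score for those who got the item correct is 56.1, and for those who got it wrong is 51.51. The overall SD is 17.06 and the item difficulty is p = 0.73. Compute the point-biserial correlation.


q = 1 - p = 0.27
rpb = ((M1 - M0) / SD) * sqrt(p * q)
rpb = ((56.1 - 51.51) / 17.06) * sqrt(0.73 * 0.27)
rpb = 0.1194

0.1194


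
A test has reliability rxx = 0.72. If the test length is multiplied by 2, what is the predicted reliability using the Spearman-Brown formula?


r_new = (n * rxx) / (1 + (n-1) * rxx)
r_new = (2 * 0.72) / (1 + 1 * 0.72)
r_new = 1.44 / 1.72
r_new = 0.8372

0.8372


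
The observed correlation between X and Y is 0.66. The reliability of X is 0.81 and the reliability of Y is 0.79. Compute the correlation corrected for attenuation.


r_corrected = rxy / sqrt(rxx * ryy)
= 0.66 / sqrt(0.81 * 0.79)
= 0.66 / sqrt(0.6399)
= 0.66 / 0.799937
r_corrected = 0.8251

0.8251


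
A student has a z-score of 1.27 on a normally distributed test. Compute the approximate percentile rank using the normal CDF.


CDF(z) = 0.5 * (1 + erf(z/sqrt(2)))
erf(0.898) = 0.7959
CDF = 0.898
Percentile rank = 0.898 * 100 = 89.8

89.8


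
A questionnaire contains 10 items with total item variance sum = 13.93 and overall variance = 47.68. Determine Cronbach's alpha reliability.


alpha = (k/(k-1)) * (1 - sum(si^2)/s_total^2)
= (10/9) * (1 - 13.93/47.68)
alpha = 0.7865

0.7865


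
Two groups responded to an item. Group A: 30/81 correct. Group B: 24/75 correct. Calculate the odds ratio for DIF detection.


Odds_A = 30/51 = 0.5882
Odds_B = 24/51 = 0.4706
OR = Odds_A / Odds_B = 0.5882 / 0.4706
Exactly, OR = (30 * 51) / (51 * 24) = 1530 / 1224
OR = 1.25

1.25


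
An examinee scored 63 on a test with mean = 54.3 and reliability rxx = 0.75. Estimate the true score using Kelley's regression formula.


T_est = rxx * X + (1 - rxx) * mean
T_est = 0.75 * 63 + 0.25 * 54.3
T_est = 47.25 + 13.575
T_est = 60.825

60.825


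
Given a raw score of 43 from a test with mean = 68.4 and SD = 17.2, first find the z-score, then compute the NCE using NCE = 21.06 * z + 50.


z = (X - mean) / SD = (43 - 68.4) / 17.2
z = -25.4 / 17.2
z = -1.4767
NCE = NCE = 21.06z + 50
Carry z at full precision (z = -25.4 / 17.2) into the conversion:
NCE = 21.06 * (-25.4 / 17.2) + 50 = -534.924 / 17.2 + 50
NCE = -31.1002 + 50
NCE = 18.8998

18.8998


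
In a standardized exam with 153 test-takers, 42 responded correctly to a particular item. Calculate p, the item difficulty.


Item difficulty p = number correct / total examinees
p = 42 / 153
p = 0.2745

0.2745


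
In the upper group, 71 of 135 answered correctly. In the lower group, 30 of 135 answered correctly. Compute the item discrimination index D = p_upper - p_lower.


p_upper = 71/135 = 0.5259
p_lower = 30/135 = 0.2222
D = 0.5259 - 0.2222 = 0.3037

0.3037


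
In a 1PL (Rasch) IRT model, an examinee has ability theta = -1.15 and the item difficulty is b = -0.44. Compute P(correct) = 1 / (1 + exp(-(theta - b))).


theta - b = -1.15 - -0.44 = -0.71
exp(-(theta - b)) = exp(0.71) = 2.034
P = 1 / (1 + 2.034)
P = 0.3296

0.3296


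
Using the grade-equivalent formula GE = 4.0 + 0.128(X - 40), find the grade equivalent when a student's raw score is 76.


raw - median = 76 - 40 = 36
slope * diff = 0.128 * 36 = 4.608
GE = 4.0 + 4.608
GE = 8.608

8.608


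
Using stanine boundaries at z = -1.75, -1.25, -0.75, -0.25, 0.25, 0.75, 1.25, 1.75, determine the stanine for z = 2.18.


Stanine boundaries: [-1.75, -1.25, -0.75, -0.25, 0.25, 0.75, 1.25, 1.75]
z = 2.18
Check each boundary:
  z >= -1.75 -> could be stanine 2
  z >= -1.25 -> could be stanine 3
  z >= -0.75 -> could be stanine 4
  z >= -0.25 -> could be stanine 5
  z >= 0.25 -> could be stanine 6
  z >= 0.75 -> could be stanine 7
  z >= 1.25 -> could be stanine 8
  z >= 1.75 -> could be stanine 9
Highest qualifying boundary gives stanine = 9

9


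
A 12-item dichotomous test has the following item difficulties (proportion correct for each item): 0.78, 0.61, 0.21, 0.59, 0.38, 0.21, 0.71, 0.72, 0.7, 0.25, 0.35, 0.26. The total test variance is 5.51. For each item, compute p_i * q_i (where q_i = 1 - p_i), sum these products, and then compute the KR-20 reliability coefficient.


For each item, compute p_i * q_i:
  Item 1: 0.78 * 0.22 = 0.1716
  Item 2: 0.61 * 0.39 = 0.2379
  Item 3: 0.21 * 0.79 = 0.1659
  Item 4: 0.59 * 0.41 = 0.2419
  Item 5: 0.38 * 0.62 = 0.2356
  Item 6: 0.21 * 0.79 = 0.1659
  Item 7: 0.71 * 0.29 = 0.2059
  Item 8: 0.72 * 0.28 = 0.2016
  Item 9: 0.7 * 0.3 = 0.21
  Item 10: 0.25 * 0.75 = 0.1875
  Item 11: 0.35 * 0.65 = 0.2275
  Item 12: 0.26 * 0.74 = 0.1924
Sum(p_i * q_i) = 0.1716 + 0.2379 + 0.1659 + 0.2419 + 0.2356 + 0.1659 + 0.2059 + 0.2016 + 0.21 + 0.1875 + 0.2275 + 0.1924 = 2.4437
KR-20 = (k/(k-1)) * (1 - Sum(p_i*q_i) / Var_total)
= (12/11) * (1 - 2.4437/5.51)
= 1.0909 * 0.5565
KR-20 = 0.6071

0.6071


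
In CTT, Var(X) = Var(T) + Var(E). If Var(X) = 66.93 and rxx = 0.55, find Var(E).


var_true = rxx * var_obs = 0.55 * 66.93 = 36.8115
var_error = var_obs - var_true
var_error = 66.93 - 36.8115
var_error = 30.1185

30.1185


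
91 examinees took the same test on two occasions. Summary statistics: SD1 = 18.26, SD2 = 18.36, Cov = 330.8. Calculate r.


r = cov(X,Y) / (SD_X * SD_Y)
r = 330.8 / (18.26 * 18.36)
r = 330.8 / 335.2536
r = 0.9867

0.9867


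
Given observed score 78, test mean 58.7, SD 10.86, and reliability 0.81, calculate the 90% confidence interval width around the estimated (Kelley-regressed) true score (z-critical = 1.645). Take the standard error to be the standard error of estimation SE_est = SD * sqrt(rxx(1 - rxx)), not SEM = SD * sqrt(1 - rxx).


True score estimate = 0.81*78 + 0.19*58.7 = 74.333
SE_est = SD * sqrt(rxx * (1 - rxx)) = 10.86 * sqrt(0.81 * 0.19) = 10.86 * sqrt(0.1539) = 4.260388
CI = T_est +/- z * SE_est, so width = 2 * z * SE_est = 2 * 1.645 * 4.260388
Width = 14.0167

14.0167


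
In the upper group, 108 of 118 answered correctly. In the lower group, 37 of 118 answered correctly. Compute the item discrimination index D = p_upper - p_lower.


p_upper = 108/118 = 0.9153
p_lower = 37/118 = 0.3136
D = 0.9153 - 0.3136 = 0.6017

0.6017


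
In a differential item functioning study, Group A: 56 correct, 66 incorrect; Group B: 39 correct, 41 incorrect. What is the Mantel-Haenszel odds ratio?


Odds_A = 56/66 = 0.8485
Odds_B = 39/41 = 0.9512
OR = Odds_A / Odds_B = 0.8485 / 0.9512
Exactly, OR = (56 * 41) / (66 * 39) = 2296 / 2574
OR = 0.892

0.892


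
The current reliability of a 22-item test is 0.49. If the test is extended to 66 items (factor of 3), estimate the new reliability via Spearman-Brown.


r_new = (n * rxx) / (1 + (n-1) * rxx)
r_new = (3 * 0.49) / (1 + 2 * 0.49)
r_new = 1.47 / 1.98
r_new = 0.7424

0.7424


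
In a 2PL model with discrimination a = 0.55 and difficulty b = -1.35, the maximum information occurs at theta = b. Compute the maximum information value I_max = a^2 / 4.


For 2PL, max info at theta = b = -1.35
I_max = a^2 / 4 = 0.55^2 / 4
= 0.3025 / 4
I_max = 0.0756

0.0756
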